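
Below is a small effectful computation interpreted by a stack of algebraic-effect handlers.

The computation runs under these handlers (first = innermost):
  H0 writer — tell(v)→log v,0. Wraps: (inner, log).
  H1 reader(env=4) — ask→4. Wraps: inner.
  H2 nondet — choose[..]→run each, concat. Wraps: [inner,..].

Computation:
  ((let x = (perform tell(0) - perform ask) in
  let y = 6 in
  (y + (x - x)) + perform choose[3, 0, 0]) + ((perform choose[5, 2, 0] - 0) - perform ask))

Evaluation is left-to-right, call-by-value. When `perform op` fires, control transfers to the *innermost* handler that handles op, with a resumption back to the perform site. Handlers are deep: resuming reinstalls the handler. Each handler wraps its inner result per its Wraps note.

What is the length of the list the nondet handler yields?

Answer: 9

Working:
tell(0) @ H0 ⇒ log+=0
ask @ H1 ⇒ 4
choose[3, 0, 0] @ H2
  branch[0] choose=3:
    choose[5, 2, 0] @ H2
      branch[0] choose=5:
        ask @ H1 ⇒ 4
        H0 returns (10, (0))
        H1 returns (10, (0))
        H2 returns [(10, (0))]
      branch[1] choose=2:
        ask @ H1 ⇒ 4
        H0 returns (7, (0))
        H1 returns (7, (0))
        H2 returns [(7, (0))]
      branch[2] choose=0:
        ask @ H1 ⇒ 4
        H0 returns (5, (0))
        H1 returns (5, (0))
        H2 returns [(5, (0))]
  branch[1] choose=0:
    choose[5, 2, 0] @ H2
      branch[0] choose=5:
        ask @ H1 ⇒ 4
        H0 returns (7, (0))
        H1 returns (7, (0))
        H2 returns [(7, (0))]
      branch[1] choose=2:
        ask @ H1 ⇒ 4
        H0 returns (4, (0))
        H1 returns (4, (0))
        H2 returns [(4, (0))]
      branch[2] choose=0:
        ask @ H1 ⇒ 4
        H0 returns (2, (0))
        H1 returns (2, (0))
        H2 returns [(2, (0))]
  branch[2] choose=0:
    choose[5, 2, 0] @ H2
      branch[0] choose=5:
        ask @ H1 ⇒ 4
        H0 returns (7, (0))
        H1 returns (7, (0))
        H2 returns [(7, (0))]
      branch[1] choose=2:
        ask @ H1 ⇒ 4
        H0 returns (4, (0))
        H1 returns (4, (0))
        H2 returns [(4, (0))]
      branch[2] choose=0:
        ask @ H1 ⇒ 4
        H0 returns (2, (0))
        H1 returns (2, (0))
        H2 returns [(2, (0))]
= [(10, (0)), (7, (0)), (5, (0)), (7, (0)), (4, (0)), (2, (0)), (7, (0)), (4, (0)), (2, (0))]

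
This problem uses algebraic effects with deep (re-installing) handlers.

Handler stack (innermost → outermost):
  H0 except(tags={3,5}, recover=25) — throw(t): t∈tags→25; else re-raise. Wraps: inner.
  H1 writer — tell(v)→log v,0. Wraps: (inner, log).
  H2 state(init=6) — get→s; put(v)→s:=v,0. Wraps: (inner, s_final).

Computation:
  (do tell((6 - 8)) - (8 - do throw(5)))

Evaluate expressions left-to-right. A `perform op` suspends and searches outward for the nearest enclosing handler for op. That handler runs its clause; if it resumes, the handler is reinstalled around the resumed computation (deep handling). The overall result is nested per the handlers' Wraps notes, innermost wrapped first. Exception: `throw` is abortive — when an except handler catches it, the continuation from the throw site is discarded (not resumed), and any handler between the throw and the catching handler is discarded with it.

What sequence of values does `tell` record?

Working:
tell(-2) @ H1 ⇒ log+=-2
throw(5) @ H0 caught ⇒ 25
H1 returns (25, (-2))
H2 returns ((25, (-2)), 6)
= ((25, (-2)), 6)

Answer: (-2)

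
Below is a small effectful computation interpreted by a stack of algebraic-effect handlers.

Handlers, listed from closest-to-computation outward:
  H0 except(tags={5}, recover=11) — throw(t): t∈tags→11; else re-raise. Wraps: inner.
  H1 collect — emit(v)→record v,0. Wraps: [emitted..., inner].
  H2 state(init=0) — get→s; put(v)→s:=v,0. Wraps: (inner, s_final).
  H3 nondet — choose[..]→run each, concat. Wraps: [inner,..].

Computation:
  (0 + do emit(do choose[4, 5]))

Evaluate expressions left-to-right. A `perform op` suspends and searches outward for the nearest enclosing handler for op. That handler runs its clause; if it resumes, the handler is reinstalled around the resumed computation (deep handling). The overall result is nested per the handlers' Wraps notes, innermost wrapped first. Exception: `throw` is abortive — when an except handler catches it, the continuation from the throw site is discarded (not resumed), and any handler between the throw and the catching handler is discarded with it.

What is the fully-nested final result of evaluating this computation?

Working:
choose[4, 5] @ H3
  branch[0] choose=4:
    emit(4) @ H1 ⇒ out+=4
    H0 returns 0
    H1 returns [4, 0]
    H2 returns ([4, 0], 0)
    H3 returns [([4, 0], 0)]
  branch[1] choose=5:
    emit(5) @ H1 ⇒ out+=5
    H0 returns 0
    H1 returns [5, 0]
    H2 returns ([5, 0], 0)
    H3 returns [([5, 0], 0)]
= [([4, 0], 0), ([5, 0], 0)]

Answer: [([4, 0], 0), ([5, 0], 0)]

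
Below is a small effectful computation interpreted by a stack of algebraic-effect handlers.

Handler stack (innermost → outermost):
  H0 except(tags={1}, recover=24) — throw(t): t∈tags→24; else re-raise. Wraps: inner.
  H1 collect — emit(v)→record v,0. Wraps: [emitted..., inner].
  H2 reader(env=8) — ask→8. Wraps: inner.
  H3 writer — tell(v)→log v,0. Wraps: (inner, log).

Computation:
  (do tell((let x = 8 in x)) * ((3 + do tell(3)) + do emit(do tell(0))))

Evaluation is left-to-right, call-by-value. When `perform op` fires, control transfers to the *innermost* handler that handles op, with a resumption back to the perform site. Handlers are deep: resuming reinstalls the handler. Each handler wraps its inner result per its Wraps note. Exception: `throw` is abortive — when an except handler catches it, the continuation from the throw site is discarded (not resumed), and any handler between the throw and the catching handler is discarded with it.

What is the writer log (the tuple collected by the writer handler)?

Answer: (8, 3, 0)

Working:
tell(8) @ H3 ⇒ log+=8
tell(3) @ H3 ⇒ log+=3
tell(0) @ H3 ⇒ log+=0
emit(0) @ H1 ⇒ out+=0
H0 returns 0
H1 returns [0, 0]
H2 returns [0, 0]
H3 returns ([0, 0], (8, 3, 0))
= ([0, 0], (8, 3, 0))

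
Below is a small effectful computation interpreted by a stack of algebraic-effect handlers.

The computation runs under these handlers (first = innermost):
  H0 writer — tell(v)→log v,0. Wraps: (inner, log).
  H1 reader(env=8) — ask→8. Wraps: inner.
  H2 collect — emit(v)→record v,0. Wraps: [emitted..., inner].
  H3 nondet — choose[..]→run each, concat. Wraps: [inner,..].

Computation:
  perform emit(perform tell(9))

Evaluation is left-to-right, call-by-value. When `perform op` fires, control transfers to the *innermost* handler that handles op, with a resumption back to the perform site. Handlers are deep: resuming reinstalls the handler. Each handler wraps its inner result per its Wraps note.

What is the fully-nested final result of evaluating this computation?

Step-by-step:
tell(9) @ H0 ⇒ log+=9
emit(0) @ H2 ⇒ out+=0
H0 returns (0, (9))
H1 returns (0, (9))
H2 returns [0, (0, (9))]
H3 returns [[0, (0, (9))]]
= [[0, (0, (9))]]

Answer: [[0, (0, (9))]]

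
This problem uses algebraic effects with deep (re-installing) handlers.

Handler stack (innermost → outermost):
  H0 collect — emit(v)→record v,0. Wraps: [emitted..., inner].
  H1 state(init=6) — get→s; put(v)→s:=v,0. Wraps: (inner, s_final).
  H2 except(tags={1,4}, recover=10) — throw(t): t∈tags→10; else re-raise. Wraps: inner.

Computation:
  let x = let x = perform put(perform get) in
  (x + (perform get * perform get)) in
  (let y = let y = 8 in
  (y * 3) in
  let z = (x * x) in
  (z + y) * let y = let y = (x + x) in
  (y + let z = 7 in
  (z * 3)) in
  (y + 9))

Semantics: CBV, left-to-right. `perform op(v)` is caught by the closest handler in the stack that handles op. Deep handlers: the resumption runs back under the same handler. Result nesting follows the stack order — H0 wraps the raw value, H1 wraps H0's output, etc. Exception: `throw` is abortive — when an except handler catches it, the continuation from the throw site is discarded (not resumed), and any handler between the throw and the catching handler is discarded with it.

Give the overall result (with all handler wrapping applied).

Answer: ([134640], 6)

Step-by-step:
get @ H1 ⇒ 6
put(6) @ H1 ⇒ s:=6
get @ H1 ⇒ 6
get @ H1 ⇒ 6
H0 returns [134640]
H1 returns ([134640], 6)
H2 returns ([134640], 6)
= ([134640], 6)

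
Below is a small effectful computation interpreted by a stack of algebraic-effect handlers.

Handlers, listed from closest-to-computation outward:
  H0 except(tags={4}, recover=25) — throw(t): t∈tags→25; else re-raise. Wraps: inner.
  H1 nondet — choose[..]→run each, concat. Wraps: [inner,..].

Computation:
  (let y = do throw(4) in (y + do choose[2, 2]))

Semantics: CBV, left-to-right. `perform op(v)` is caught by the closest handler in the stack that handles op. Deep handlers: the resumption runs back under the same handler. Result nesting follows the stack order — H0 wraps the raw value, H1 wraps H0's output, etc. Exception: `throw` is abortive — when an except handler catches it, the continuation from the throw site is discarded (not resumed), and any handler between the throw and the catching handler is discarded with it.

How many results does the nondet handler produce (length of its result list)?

Working:
throw(4) @ H0 caught ⇒ 25
H1 returns [25]
= [25]

Answer: 1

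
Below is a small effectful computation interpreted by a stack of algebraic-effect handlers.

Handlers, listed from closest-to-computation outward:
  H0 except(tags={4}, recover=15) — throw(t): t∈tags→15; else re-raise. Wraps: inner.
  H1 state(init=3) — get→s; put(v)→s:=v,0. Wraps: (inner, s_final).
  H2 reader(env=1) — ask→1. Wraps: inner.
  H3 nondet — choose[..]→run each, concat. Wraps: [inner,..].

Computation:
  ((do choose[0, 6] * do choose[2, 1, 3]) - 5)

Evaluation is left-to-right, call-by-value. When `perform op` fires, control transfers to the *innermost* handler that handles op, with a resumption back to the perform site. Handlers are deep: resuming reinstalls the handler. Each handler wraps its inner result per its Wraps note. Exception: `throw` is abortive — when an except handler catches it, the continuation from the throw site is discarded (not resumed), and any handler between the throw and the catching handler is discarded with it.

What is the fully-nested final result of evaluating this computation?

Answer: [(-5, 3), (-5, 3), (-5, 3), (7, 3), (1, 3), (13, 3)]

Step-by-step:
choose[0, 6] @ H3
  branch[0] choose=0:
    choose[2, 1, 3] @ H3
      branch[0] choose=2:
        H0 returns -5
        H1 returns (-5, 3)
        H2 returns (-5, 3)
        H3 returns [(-5, 3)]
      branch[1] choose=1:
        H0 returns -5
        H1 returns (-5, 3)
        H2 returns (-5, 3)
        H3 returns [(-5, 3)]
      branch[2] choose=3:
        H0 returns -5
        H1 returns (-5, 3)
        H2 returns (-5, 3)
        H3 returns [(-5, 3)]
  branch[1] choose=6:
    choose[2, 1, 3] @ H3
      branch[0] choose=2:
        H0 returns 7
        H1 returns (7, 3)
        H2 returns (7, 3)
        H3 returns [(7, 3)]
      branch[1] choose=1:
        H0 returns 1
        H1 returns (1, 3)
        H2 returns (1, 3)
        H3 returns [(1, 3)]
      branch[2] choose=3:
        H0 returns 13
        H1 returns (13, 3)
        H2 returns (13, 3)
        H3 returns [(13, 3)]
= [(-5, 3), (-5, 3), (-5, 3), (7, 3), (1, 3), (13, 3)]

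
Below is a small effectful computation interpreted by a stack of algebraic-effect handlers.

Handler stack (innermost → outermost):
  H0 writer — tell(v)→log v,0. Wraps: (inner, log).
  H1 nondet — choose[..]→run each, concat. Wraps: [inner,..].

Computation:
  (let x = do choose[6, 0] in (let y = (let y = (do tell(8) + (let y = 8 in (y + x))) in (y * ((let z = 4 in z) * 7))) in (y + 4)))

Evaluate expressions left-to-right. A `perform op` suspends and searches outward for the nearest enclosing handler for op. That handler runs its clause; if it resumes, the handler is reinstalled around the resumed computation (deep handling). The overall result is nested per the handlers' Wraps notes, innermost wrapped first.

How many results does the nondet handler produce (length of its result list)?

Answer: 2

Evaluation trace:
choose[6, 0] @ H1
  branch[0] choose=6:
    tell(8) @ H0 ⇒ log+=8
    H0 returns (396, (8))
    H1 returns [(396, (8))]
  branch[1] choose=0:
    tell(8) @ H0 ⇒ log+=8
    H0 returns (228, (8))
    H1 returns [(228, (8))]
= [(396, (8)), (228, (8))]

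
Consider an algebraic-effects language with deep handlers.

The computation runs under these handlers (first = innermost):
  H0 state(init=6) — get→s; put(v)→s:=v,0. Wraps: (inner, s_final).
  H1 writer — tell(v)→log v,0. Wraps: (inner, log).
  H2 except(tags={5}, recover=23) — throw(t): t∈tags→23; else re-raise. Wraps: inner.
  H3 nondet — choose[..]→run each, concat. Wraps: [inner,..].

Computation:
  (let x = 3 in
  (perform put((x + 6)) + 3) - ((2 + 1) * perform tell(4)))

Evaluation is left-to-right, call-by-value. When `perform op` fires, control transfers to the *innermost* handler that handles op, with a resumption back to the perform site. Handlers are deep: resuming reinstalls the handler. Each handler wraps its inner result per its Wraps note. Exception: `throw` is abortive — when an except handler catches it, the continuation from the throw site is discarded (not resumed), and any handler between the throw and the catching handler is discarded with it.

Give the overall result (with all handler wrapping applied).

Evaluation trace:
put(9) @ H0 ⇒ s:=9
tell(4) @ H1 ⇒ log+=4
H0 returns (3, 9)
H1 returns ((3, 9), (4))
H2 returns ((3, 9), (4))
H3 returns [((3, 9), (4))]
= [((3, 9), (4))]

Answer: [((3, 9), (4))]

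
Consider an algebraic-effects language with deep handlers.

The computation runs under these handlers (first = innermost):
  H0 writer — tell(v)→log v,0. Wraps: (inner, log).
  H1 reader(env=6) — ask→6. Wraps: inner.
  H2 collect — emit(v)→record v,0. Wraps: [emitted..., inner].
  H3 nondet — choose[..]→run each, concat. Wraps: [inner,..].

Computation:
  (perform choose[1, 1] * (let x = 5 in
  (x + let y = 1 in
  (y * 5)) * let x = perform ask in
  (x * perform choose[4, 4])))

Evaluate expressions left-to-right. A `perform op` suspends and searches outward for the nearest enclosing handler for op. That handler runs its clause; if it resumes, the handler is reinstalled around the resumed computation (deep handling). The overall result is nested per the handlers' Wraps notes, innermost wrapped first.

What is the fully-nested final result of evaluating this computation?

Answer: [[(240, ())], [(240, ())], [(240, ())], [(240, ())]]

Evaluation trace:
choose[1, 1] @ H3
  branch[0] choose=1:
    ask @ H1 ⇒ 6
    choose[4, 4] @ H3
      branch[0] choose=4:
        H0 returns (240, ())
        H1 returns (240, ())
        H2 returns [(240, ())]
        H3 returns [[(240, ())]]
      branch[1] choose=4:
        H0 returns (240, ())
        H1 returns (240, ())
        H2 returns [(240, ())]
        H3 returns [[(240, ())]]
  branch[1] choose=1:
    ask @ H1 ⇒ 6
    choose[4, 4] @ H3
      branch[0] choose=4:
        H0 returns (240, ())
        H1 returns (240, ())
        H2 returns [(240, ())]
        H3 returns [[(240, ())]]
      branch[1] choose=4:
        H0 returns (240, ())
        H1 returns (240, ())
        H2 returns [(240, ())]
        H3 returns [[(240, ())]]
= [[(240, ())], [(240, ())], [(240, ())], [(240, ())]]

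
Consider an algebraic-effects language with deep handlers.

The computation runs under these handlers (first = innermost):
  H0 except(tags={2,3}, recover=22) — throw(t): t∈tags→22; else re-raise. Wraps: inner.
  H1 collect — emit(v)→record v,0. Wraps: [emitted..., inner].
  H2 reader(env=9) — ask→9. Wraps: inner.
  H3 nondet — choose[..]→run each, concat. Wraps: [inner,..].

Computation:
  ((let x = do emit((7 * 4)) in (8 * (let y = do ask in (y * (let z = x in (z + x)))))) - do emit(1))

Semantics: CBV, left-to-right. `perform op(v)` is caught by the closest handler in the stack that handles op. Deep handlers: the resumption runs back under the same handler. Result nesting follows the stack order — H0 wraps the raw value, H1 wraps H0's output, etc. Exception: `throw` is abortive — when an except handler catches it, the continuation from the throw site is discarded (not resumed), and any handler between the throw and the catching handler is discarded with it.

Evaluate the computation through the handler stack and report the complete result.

Answer: [[28, 1, 0]]

Step-by-step:
emit(28) @ H1 ⇒ out+=28
ask @ H2 ⇒ 9
emit(1) @ H1 ⇒ out+=1
H0 returns 0
H1 returns [28, 1, 0]
H2 returns [28, 1, 0]
H3 returns [[28, 1, 0]]
= [[28, 1, 0]]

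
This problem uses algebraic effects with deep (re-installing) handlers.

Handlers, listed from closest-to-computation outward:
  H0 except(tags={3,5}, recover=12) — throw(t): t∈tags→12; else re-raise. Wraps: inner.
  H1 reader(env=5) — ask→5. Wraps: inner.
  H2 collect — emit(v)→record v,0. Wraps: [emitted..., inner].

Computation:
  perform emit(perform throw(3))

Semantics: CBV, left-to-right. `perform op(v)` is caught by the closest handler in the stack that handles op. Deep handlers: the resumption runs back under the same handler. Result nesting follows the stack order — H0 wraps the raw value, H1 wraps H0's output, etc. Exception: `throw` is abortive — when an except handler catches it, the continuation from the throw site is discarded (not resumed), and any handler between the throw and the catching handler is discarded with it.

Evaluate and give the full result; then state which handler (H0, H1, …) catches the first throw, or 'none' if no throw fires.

Answer: [12] ; first throw caught by: H0

Step-by-step:
throw(3) @ H0 caught ⇒ 12
H1 returns 12
H2 returns [12]
= [12]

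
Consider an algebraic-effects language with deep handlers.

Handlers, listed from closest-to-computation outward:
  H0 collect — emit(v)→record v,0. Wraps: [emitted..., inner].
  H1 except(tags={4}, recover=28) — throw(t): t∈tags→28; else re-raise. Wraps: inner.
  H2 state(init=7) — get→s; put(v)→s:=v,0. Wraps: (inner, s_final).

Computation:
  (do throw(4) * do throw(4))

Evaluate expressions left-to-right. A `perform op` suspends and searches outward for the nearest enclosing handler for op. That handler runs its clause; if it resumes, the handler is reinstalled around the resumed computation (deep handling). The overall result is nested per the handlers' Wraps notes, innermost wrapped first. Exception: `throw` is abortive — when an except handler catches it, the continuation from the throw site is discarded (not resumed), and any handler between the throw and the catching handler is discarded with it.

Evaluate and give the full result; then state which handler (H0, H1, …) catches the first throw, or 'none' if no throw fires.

Evaluation trace:
throw(4) @ H1 caught ⇒ 28
H2 returns (28, 7)
= (28, 7)

Answer: (28, 7) ; first throw caught by: H1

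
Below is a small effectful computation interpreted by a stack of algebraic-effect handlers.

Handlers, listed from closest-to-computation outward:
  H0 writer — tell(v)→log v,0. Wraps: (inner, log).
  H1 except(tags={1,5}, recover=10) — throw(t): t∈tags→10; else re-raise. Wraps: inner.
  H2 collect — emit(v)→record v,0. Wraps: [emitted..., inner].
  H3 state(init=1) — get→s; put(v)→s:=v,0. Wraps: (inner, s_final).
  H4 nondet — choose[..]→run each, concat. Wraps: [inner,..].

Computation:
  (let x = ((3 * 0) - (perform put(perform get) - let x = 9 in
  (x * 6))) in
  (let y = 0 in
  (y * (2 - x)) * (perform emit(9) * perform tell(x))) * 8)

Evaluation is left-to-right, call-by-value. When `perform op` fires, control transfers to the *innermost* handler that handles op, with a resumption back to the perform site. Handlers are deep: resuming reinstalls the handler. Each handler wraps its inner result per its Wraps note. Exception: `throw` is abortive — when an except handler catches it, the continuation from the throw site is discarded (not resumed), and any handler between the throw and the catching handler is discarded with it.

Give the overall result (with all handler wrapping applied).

Working:
get @ H3 ⇒ 1
put(1) @ H3 ⇒ s:=1
emit(9) @ H2 ⇒ out+=9
tell(54) @ H0 ⇒ log+=54
H0 returns (0, (54))
H1 returns (0, (54))
H2 returns [9, (0, (54))]
H3 returns ([9, (0, (54))], 1)
H4 returns [([9, (0, (54))], 1)]
= [([9, (0, (54))], 1)]

Answer: [([9, (0, (54))], 1)]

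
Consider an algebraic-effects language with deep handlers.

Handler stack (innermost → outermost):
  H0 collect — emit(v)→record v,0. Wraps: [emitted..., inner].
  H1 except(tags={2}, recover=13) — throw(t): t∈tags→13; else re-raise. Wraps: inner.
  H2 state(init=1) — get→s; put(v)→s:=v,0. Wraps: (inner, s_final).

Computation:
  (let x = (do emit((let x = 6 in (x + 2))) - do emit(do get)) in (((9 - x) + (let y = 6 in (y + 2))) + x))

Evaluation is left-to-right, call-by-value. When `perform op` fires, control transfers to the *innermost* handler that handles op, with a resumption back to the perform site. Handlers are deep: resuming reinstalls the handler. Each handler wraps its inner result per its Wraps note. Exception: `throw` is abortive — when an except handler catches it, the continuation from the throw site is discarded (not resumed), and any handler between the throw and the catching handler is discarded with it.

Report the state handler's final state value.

Answer: 1

Working:
emit(8) @ H0 ⇒ out+=8
get @ H2 ⇒ 1
emit(1) @ H0 ⇒ out+=1
H0 returns [8, 1, 17]
H1 returns [8, 1, 17]
H2 returns ([8, 1, 17], 1)
= ([8, 1, 17], 1)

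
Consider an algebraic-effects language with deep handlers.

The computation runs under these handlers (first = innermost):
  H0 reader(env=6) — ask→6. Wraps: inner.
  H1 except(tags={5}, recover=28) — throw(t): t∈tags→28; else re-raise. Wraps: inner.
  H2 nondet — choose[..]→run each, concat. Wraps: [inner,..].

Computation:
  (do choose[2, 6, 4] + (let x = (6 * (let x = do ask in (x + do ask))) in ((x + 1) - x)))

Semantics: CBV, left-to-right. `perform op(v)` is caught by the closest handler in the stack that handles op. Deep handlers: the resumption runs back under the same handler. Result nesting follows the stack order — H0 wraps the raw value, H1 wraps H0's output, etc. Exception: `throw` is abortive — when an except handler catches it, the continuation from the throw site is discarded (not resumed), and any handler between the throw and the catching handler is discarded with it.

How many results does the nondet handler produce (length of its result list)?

Evaluation trace:
choose[2, 6, 4] @ H2
  branch[0] choose=2:
    ask @ H0 ⇒ 6
    ask @ H0 ⇒ 6
    H0 returns 3
    H1 returns 3
    H2 returns [3]
  branch[1] choose=6:
    ask @ H0 ⇒ 6
    ask @ H0 ⇒ 6
    H0 returns 7
    H1 returns 7
    H2 returns [7]
  branch[2] choose=4:
    ask @ H0 ⇒ 6
    ask @ H0 ⇒ 6
    H0 returns 5
    H1 returns 5
    H2 returns [5]
= [3, 7, 5]

Answer: 3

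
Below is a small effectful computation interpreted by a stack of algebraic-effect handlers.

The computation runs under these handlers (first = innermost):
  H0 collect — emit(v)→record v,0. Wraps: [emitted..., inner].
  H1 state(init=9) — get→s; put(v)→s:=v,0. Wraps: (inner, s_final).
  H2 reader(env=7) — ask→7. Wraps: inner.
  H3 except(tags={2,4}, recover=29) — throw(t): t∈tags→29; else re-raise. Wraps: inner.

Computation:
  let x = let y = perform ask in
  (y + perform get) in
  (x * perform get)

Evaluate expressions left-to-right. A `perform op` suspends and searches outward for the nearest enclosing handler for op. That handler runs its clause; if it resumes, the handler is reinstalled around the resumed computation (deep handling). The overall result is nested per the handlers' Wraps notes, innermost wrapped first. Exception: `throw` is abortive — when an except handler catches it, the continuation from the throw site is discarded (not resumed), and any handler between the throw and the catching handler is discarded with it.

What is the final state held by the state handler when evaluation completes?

Working:
ask @ H2 ⇒ 7
get @ H1 ⇒ 9
get @ H1 ⇒ 9
H0 returns [144]
H1 returns ([144], 9)
H2 returns ([144], 9)
H3 returns ([144], 9)
= ([144], 9)

Answer: 9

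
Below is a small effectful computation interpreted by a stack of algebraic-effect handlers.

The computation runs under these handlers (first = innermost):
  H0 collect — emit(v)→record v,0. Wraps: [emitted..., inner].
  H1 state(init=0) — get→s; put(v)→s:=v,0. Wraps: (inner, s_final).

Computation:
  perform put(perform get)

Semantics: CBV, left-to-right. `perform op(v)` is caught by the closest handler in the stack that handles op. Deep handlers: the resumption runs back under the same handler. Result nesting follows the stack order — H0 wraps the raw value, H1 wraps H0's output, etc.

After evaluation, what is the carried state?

Step-by-step:
get @ H1 ⇒ 0
put(0) @ H1 ⇒ s:=0
H0 returns [0]
H1 returns ([0], 0)
= ([0], 0)

Answer: 0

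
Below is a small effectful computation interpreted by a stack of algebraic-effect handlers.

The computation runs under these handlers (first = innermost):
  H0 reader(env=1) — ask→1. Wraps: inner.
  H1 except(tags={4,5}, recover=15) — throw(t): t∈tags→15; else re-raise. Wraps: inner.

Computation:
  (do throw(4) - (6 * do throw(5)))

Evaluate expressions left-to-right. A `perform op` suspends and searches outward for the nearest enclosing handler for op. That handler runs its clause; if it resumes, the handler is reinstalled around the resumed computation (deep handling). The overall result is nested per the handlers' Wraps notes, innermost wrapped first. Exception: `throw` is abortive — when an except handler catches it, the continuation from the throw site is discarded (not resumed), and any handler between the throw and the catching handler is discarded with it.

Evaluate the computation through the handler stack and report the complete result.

Step-by-step:
throw(4) @ H1 caught ⇒ 15
= 15

Answer: 15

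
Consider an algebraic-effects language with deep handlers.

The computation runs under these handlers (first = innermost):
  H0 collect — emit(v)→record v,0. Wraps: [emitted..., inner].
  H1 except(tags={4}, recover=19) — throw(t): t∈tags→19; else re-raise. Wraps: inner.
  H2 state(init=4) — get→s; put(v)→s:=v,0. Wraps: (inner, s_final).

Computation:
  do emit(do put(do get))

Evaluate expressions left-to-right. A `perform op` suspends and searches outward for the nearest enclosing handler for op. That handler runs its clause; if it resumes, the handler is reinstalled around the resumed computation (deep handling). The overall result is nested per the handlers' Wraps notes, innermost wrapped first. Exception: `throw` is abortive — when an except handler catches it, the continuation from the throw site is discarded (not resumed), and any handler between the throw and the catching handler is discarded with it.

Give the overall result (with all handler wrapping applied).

Answer: ([0, 0], 4)

Working:
get @ H2 ⇒ 4
put(4) @ H2 ⇒ s:=4
emit(0) @ H0 ⇒ out+=0
H0 returns [0, 0]
H1 returns [0, 0]
H2 returns ([0, 0], 4)
= ([0, 0], 4)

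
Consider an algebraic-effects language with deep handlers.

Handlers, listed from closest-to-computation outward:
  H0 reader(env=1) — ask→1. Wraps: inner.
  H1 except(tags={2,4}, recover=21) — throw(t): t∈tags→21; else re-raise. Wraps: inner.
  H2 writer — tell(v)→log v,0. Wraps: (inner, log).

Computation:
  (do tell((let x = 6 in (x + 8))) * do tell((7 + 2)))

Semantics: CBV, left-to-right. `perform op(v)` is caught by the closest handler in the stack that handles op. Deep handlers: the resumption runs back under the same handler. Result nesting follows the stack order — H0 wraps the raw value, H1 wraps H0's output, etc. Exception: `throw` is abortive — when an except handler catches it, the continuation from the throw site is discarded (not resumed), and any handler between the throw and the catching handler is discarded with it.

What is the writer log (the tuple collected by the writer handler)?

Step-by-step:
tell(14) @ H2 ⇒ log+=14
tell(9) @ H2 ⇒ log+=9
H0 returns 0
H1 returns 0
H2 returns (0, (14, 9))
= (0, (14, 9))

Answer: (14, 9)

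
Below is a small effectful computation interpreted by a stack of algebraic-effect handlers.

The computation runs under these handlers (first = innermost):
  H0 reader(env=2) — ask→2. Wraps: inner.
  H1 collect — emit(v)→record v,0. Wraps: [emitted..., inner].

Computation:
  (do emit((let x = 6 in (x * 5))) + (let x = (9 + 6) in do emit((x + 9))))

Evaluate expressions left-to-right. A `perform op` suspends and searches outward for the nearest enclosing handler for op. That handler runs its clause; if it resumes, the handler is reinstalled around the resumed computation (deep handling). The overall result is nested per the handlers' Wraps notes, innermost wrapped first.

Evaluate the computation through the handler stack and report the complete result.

Evaluation trace:
emit(30) @ H1 ⇒ out+=30
emit(24) @ H1 ⇒ out+=24
H0 returns 0
H1 returns [30, 24, 0]
= [30, 24, 0]

Answer: [30, 24, 0]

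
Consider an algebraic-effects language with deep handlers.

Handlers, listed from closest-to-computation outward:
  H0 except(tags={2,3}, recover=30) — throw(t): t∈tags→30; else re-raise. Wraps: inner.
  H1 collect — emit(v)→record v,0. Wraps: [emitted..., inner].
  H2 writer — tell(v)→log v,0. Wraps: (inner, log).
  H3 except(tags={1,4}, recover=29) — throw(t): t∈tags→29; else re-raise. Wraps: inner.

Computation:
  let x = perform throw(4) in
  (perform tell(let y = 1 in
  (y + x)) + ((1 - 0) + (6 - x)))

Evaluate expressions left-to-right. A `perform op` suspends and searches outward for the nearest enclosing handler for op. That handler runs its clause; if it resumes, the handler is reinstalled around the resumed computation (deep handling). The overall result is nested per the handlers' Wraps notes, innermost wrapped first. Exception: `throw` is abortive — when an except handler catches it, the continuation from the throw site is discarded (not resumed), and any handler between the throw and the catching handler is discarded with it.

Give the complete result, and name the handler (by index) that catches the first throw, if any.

Working:
throw(4) @ H0 re-raised
throw(4) @ H3 caught ⇒ 29
= 29

Answer: 29 ; first throw caught by: H3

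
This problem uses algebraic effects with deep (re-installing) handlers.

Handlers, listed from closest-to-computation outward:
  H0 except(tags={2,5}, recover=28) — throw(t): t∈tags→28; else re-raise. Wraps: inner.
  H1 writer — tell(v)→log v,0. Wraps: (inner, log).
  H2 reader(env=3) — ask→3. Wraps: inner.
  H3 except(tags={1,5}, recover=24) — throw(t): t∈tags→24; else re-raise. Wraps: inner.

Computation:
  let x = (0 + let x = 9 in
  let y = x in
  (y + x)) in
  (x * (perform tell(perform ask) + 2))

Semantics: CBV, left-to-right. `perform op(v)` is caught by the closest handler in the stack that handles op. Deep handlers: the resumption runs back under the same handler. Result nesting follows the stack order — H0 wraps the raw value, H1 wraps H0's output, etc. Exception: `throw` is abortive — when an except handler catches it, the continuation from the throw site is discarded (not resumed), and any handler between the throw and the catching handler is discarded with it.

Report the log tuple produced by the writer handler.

Working:
ask @ H2 ⇒ 3
tell(3) @ H1 ⇒ log+=3
H0 returns 36
H1 returns (36, (3))
H2 returns (36, (3))
H3 returns (36, (3))
= (36, (3))

Answer: (3)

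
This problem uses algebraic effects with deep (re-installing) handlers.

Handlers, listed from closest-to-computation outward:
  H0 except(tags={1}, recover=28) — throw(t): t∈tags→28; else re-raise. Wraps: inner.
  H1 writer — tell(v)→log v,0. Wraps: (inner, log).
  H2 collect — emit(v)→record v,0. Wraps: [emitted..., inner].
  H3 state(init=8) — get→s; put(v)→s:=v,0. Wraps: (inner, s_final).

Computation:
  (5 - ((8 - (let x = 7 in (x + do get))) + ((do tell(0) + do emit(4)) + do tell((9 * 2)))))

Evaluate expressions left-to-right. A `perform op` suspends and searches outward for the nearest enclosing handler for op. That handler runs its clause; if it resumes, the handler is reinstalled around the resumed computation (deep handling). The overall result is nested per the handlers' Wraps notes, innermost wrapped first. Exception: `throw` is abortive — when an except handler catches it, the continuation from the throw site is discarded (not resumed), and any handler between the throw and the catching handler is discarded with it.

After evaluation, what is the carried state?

Answer: 8

Working:
get @ H3 ⇒ 8
tell(0) @ H1 ⇒ log+=0
emit(4) @ H2 ⇒ out+=4
tell(18) @ H1 ⇒ log+=18
H0 returns 12
H1 returns (12, (0, 18))
H2 returns [4, (12, (0, 18))]
H3 returns ([4, (12, (0, 18))], 8)
= ([4, (12, (0, 18))], 8)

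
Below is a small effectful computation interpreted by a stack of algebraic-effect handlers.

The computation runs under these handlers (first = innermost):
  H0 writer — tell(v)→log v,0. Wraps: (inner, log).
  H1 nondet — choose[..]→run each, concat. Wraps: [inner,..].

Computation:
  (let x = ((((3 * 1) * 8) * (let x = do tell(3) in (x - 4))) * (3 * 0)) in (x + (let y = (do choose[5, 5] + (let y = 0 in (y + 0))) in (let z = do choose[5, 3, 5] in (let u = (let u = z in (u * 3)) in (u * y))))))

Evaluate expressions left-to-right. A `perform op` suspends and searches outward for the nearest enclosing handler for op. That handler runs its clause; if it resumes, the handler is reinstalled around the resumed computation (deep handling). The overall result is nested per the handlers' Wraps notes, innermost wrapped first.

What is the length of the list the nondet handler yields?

Answer: 6

Working:
tell(3) @ H0 ⇒ log+=3
choose[5, 5] @ H1
  branch[0] choose=5:
    choose[5, 3, 5] @ H1
      branch[0] choose=5:
        H0 returns (75, (3))
        H1 returns [(75, (3))]
      branch[1] choose=3:
        H0 returns (45, (3))
        H1 returns [(45, (3))]
      branch[2] choose=5:
        H0 returns (75, (3))
        H1 returns [(75, (3))]
  branch[1] choose=5:
    choose[5, 3, 5] @ H1
      branch[0] choose=5:
        H0 returns (75, (3))
        H1 returns [(75, (3))]
      branch[1] choose=3:
        H0 returns (45, (3))
        H1 returns [(45, (3))]
      branch[2] choose=5:
        H0 returns (75, (3))
        H1 returns [(75, (3))]
= [(75, (3)), (45, (3)), (75, (3)), (75, (3)), (45, (3)), (75, (3))]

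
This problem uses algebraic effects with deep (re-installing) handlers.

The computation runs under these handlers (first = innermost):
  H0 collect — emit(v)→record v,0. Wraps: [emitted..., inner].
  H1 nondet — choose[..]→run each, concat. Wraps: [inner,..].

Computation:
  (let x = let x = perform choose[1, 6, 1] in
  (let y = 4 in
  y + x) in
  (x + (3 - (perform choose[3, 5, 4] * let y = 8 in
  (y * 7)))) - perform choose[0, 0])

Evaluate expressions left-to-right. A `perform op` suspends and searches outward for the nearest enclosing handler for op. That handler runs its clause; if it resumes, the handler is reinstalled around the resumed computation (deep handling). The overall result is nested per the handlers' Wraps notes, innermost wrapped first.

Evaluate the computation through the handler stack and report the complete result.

Answer: [[-160], [-160], [-272], [-272], [-216], [-216], [-155], [-155], [-267], [-267], [-211], [-211], [-160], [-160], [-272], [-272], [-216], [-216]]

Working:
choose[1, 6, 1] @ H1
  branch[0] choose=1:
    choose[3, 5, 4] @ H1
      branch[0] choose=3:
        choose[0, 0] @ H1
          branch[0] choose=0:
            H0 returns [-160]
            H1 returns [[-160]]
          branch[1] choose=0:
            H0 returns [-160]
            H1 returns [[-160]]
      branch[1] choose=5:
        choose[0, 0] @ H1
          branch[0] choose=0:
            H0 returns [-272]
            H1 returns [[-272]]
          branch[1] choose=0:
            H0 returns [-272]
            H1 returns [[-272]]
      branch[2] choose=4:
        choose[0, 0] @ H1
          branch[0] choose=0:
            H0 returns [-216]
            H1 returns [[-216]]
          branch[1] choose=0:
            H0 returns [-216]
            H1 returns [[-216]]
  branch[1] choose=6:
    choose[3, 5, 4] @ H1
      branch[0] choose=3:
        choose[0, 0] @ H1
          branch[0] choose=0:
            H0 returns [-155]
            H1 returns [[-155]]
          branch[1] choose=0:
            H0 returns [-155]
            H1 returns [[-155]]
      branch[1] choose=5:
        choose[0, 0] @ H1
          branch[0] choose=0:
            H0 returns [-267]
            H1 returns [[-267]]
          branch[1] choose=0:
            H0 returns [-267]
            H1 returns [[-267]]
      branch[2] choose=4:
        choose[0, 0] @ H1
          branch[0] choose=0:
            H0 returns [-211]
            H1 returns [[-211]]
          branch[1] choose=0:
            H0 returns [-211]
            H1 returns [[-211]]
  branch[2] choose=1:
    choose[3, 5, 4] @ H1
      branch[0] choose=3:
        choose[0, 0] @ H1
          branch[0] choose=0:
            H0 returns [-160]
            H1 returns [[-160]]
          branch[1] choose=0:
            H0 returns [-160]
            H1 returns [[-160]]
      branch[1] choose=5:
        choose[0, 0] @ H1
          branch[0] choose=0:
            H0 returns [-272]
            H1 returns [[-272]]
          branch[1] choose=0:
            H0 returns [-272]
            H1 returns [[-272]]
      branch[2] choose=4:
        choose[0, 0] @ H1
          branch[0] choose=0:
            H0 returns [-216]
            H1 returns [[-216]]
          branch[1] choose=0:
            H0 returns [-216]
            H1 returns [[-216]]
= [[-160], [-160], [-272], [-272], [-216], [-216], [-155], [-155], [-267], [-267], [-211], [-211], [-160], [-160], [-272], [-272], [-216], [-216]]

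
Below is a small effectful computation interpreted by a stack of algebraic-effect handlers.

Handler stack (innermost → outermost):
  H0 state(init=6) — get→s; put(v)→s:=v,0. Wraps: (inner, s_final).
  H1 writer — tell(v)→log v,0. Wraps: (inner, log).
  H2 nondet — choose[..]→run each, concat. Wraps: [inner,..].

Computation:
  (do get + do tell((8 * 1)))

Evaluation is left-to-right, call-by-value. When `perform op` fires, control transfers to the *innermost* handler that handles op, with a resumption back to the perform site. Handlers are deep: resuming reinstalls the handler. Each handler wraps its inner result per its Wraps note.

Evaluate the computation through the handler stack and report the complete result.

Answer: [((6, 6), (8))]

Working:
get @ H0 ⇒ 6
tell(8) @ H1 ⇒ log+=8
H0 returns (6, 6)
H1 returns ((6, 6), (8))
H2 returns [((6, 6), (8))]
= [((6, 6), (8))]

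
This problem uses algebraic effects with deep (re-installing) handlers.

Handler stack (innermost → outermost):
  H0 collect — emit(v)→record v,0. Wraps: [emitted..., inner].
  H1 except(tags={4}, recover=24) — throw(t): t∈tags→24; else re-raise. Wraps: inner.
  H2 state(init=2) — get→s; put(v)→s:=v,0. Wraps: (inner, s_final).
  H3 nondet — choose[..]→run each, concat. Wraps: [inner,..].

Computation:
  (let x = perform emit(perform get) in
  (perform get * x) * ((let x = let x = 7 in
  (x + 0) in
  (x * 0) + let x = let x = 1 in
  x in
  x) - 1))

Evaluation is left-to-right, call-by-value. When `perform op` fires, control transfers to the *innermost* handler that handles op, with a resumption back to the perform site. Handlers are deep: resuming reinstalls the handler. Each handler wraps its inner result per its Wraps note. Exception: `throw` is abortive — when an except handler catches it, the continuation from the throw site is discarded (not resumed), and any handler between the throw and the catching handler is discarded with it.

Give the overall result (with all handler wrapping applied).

Evaluation trace:
get @ H2 ⇒ 2
emit(2) @ H0 ⇒ out+=2
get @ H2 ⇒ 2
H0 returns [2, 0]
H1 returns [2, 0]
H2 returns ([2, 0], 2)
H3 returns [([2, 0], 2)]
= [([2, 0], 2)]

Answer: [([2, 0], 2)]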